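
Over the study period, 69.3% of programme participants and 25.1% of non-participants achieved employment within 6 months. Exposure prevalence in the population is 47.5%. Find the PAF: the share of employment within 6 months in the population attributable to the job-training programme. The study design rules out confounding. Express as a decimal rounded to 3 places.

PAF ≈ 0.455

p₁ = 0.693, p₀ = 0.251.
Overall risk P(Y=1) = π·p₁ + (1−π)·p₀ = 0.475×0.693 + 0.525×0.251 = 0.46095.
Under exogeneity, PAF = [P(Y=1) − p₀] / P(Y=1).
PAF = (0.46095 − 0.251) / 0.46095 ≈ 0.4555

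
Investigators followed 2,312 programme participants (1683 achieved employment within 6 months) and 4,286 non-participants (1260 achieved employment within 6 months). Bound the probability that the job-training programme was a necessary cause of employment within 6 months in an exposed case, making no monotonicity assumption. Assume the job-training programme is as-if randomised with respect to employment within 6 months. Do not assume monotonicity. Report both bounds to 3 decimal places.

p₁ = P(outcome | exposed) = 1683/2312 = 0.72794
p₀ = P(outcome | unexposed) = 1260/4286 = 0.29398
Under exogeneity alone the bounds on PN are max{0,(p₁−p₀)/p₁} ≤ PN ≤ min{1,(1−p₀)/p₁}.
  lower = (p₁ − p₀)/p₁ = 0.43396 / 0.72794 ≈ 0.5961
  upper = min{1, (1 − p₀)/p₁} = 0.70602 / 0.72794 ≈ 0.9699

0.596 ≤ PN ≤ 0.970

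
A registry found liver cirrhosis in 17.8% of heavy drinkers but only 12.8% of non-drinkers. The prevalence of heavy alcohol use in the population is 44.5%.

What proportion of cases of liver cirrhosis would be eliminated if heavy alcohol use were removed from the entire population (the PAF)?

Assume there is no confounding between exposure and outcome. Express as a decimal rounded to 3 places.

PAF ≈ 0.148

p₁ = 0.178, p₀ = 0.128.
Overall risk P(Y=1) = π·p₁ + (1−π)·p₀ = 0.445×0.178 + 0.555×0.128 = 0.15025.
Under exogeneity, PAF = [P(Y=1) − p₀] / P(Y=1).
PAF = (0.15025 − 0.128) / 0.15025 ≈ 0.1481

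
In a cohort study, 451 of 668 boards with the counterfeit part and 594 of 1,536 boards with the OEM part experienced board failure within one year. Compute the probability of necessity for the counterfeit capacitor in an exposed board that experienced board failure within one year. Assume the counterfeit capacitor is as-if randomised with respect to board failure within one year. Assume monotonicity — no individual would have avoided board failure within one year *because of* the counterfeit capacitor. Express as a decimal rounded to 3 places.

p₁ = P(outcome | exposed) = 451/668 = 0.67515
p₀ = P(outcome | unexposed) = 594/1536 = 0.38672
Under exogeneity and monotonicity, PN = (p₁ − p₀) / p₁.
PN = (0.67515 − 0.38672) / 0.67515 = 0.28843 / 0.67515 ≈ 0.4272

PN ≈ 0.427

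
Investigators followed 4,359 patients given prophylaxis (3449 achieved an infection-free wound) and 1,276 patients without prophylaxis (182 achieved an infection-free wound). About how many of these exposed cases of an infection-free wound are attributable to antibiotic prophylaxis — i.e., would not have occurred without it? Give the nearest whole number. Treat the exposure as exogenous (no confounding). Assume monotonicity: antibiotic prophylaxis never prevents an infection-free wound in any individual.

about 2827 cases

p₁ = P(outcome | exposed) = 3449/4359 = 0.79124
p₀ = P(outcome | unexposed) = 182/1276 = 0.14263
PN = (p₁ − p₀)/p₁ = (0.79124 − 0.14263) / 0.79124 ≈ 0.81973.
Attributable cases ≈ PN × (exposed cases) = 0.81973 × 3449 ≈ 2827.26.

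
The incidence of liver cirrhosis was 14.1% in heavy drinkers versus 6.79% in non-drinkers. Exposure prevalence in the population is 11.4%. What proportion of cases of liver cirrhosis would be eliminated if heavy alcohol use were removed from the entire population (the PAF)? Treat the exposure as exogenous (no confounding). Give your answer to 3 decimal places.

p₁ = 0.141, p₀ = 0.0679.
Overall risk P(Y=1) = π·p₁ + (1−π)·p₀ = 0.114×0.141 + 0.886×0.0679 = 0.076233.
Under exogeneity, PAF = [P(Y=1) − p₀] / P(Y=1).
PAF = (0.076233 − 0.0679) / 0.076233 ≈ 0.1093

PAF ≈ 0.109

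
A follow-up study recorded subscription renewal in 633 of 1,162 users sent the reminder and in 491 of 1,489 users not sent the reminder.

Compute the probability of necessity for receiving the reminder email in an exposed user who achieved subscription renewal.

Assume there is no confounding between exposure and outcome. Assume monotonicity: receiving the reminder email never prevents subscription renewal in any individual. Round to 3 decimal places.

PN ≈ 0.395

p₁ = P(outcome | exposed) = 633/1162 = 0.54475
p₀ = P(outcome | unexposed) = 491/1489 = 0.32975
Under exogeneity and monotonicity, PN = (p₁ − p₀) / p₁.
PN = (0.54475 − 0.32975) / 0.54475 = 0.215 / 0.54475 ≈ 0.3947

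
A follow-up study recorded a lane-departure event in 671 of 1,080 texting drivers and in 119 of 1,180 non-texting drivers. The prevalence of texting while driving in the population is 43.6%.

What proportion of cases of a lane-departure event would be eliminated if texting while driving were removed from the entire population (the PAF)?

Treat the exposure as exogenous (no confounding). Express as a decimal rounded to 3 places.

PAF ≈ 0.692

p₁ = P(outcome | exposed) = 671/1080 = 0.6213
p₀ = P(outcome | unexposed) = 119/1180 = 0.10085
Overall risk P(Y=1) = π·p₁ + (1−π)·p₀ = 0.436×0.6213 + 0.564×0.10085 = 0.32776.
Under exogeneity, PAF = [P(Y=1) − p₀] / P(Y=1).
PAF = (0.32776 − 0.10085) / 0.32776 ≈ 0.6923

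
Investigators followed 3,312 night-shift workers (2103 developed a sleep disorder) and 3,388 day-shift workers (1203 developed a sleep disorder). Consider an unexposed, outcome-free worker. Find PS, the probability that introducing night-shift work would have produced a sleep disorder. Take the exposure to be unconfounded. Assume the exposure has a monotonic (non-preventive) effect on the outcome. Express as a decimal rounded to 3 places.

p₁ = P(outcome | exposed) = 2103/3312 = 0.63496
p₀ = P(outcome | unexposed) = 1203/3388 = 0.35508
Under exogeneity and monotonicity, PS = (p₁ − p₀) / (1 − p₀).
PS = (0.63496 − 0.35508) / (1 − 0.35508) = 0.27989 / 0.64492 ≈ 0.4340

PS ≈ 0.434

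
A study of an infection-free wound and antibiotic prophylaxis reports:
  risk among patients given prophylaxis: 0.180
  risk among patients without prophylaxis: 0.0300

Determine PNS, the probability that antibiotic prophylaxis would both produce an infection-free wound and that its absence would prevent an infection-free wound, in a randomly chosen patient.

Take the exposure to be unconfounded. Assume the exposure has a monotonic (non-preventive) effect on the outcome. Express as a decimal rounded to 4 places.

Let p₁ = 0.18, p₀ = 0.03.
Under exogeneity and monotonicity, PNS = p₁ − p₀.
PNS = 0.18 − 0.03 = 0.15

PNS ≈ 0.1500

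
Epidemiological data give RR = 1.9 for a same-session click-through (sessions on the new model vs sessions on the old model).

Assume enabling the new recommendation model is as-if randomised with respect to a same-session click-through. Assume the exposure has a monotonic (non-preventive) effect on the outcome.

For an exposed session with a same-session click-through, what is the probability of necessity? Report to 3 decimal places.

Under exogeneity and monotonicity, PN = (RR − 1) / RR = 1 − 1/RR.
PN = (1.9 − 1) / 1.9 = 0.9 / 1.9 ≈ 0.4737

PN ≈ 0.474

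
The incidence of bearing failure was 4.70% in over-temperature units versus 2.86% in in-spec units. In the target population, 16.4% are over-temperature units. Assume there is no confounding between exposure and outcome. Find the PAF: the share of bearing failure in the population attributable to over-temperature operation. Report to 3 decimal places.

p₁ = 0.047, p₀ = 0.0286.
Overall risk P(Y=1) = π·p₁ + (1−π)·p₀ = 0.164×0.047 + 0.836×0.0286 = 0.031618.
Under exogeneity, PAF = [P(Y=1) − p₀] / P(Y=1).
PAF = (0.031618 − 0.0286) / 0.031618 ≈ 0.0954

PAF ≈ 0.095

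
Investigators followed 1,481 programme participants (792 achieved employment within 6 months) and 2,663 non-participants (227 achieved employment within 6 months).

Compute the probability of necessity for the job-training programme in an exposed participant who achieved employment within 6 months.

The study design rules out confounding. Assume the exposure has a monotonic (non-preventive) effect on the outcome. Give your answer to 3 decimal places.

p₁ = P(outcome | exposed) = 792/1481 = 0.53477
p₀ = P(outcome | unexposed) = 227/2663 = 0.085242
Under exogeneity and monotonicity, PN = (p₁ − p₀) / p₁.
PN = (0.53477 − 0.085242) / 0.53477 = 0.44953 / 0.53477 ≈ 0.8406

PN ≈ 0.841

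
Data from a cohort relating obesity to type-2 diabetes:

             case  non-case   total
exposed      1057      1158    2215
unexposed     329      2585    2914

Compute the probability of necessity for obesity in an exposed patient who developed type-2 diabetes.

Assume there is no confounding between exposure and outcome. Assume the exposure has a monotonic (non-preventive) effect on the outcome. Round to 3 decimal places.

p₁ = P(outcome | exposed) = 1057/2215 = 0.4772
p₀ = P(outcome | unexposed) = 329/2914 = 0.1129
Under exogeneity and monotonicity, PN = (p₁ − p₀)/p₁.
PN = (0.4772 − 0.1129) / 0.4772 ≈ 0.7634

PN ≈ 0.763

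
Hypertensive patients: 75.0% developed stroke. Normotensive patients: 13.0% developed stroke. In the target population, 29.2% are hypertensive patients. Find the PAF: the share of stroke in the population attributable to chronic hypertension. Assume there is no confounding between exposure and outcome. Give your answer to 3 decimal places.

p₁ = 0.75, p₀ = 0.13.
Overall risk P(Y=1) = π·p₁ + (1−π)·p₀ = 0.292×0.75 + 0.708×0.13 = 0.31104.
Under exogeneity, PAF = [P(Y=1) − p₀] / P(Y=1).
PAF = (0.31104 − 0.13) / 0.31104 ≈ 0.5820

PAF ≈ 0.582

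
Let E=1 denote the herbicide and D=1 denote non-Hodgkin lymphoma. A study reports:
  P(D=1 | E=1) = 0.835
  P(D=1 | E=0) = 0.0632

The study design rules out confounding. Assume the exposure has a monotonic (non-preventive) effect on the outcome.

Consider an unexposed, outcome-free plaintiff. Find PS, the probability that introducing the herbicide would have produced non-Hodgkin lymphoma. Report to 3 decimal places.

Let p₁ = 0.835, p₀ = 0.0632.
Under exogeneity and monotonicity, PS = (p₁ − p₀) / (1 − p₀).
PS = (0.835 − 0.0632) / (1 − 0.0632) = 0.7718 / 0.9368 ≈ 0.8239

PS ≈ 0.824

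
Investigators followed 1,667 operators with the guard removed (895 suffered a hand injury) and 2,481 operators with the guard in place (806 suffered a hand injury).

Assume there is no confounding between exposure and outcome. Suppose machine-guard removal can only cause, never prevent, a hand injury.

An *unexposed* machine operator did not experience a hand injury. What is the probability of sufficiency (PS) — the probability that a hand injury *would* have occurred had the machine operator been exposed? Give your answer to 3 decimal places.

PS ≈ 0.314

p₁ = P(outcome | exposed) = 895/1667 = 0.53689
p₀ = P(outcome | unexposed) = 806/2481 = 0.32487
Under exogeneity and monotonicity, PS = (p₁ − p₀) / (1 − p₀).
PS = (0.53689 − 0.32487) / (1 − 0.32487) = 0.21202 / 0.67513 ≈ 0.3140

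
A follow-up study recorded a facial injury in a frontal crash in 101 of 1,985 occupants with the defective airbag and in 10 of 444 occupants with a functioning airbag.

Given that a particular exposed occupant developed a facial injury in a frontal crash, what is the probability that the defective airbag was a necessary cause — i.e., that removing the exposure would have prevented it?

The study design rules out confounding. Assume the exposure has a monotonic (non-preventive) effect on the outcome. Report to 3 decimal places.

PN ≈ 0.557

p₁ = P(outcome | exposed) = 101/1985 = 0.050882
p₀ = P(outcome | unexposed) = 10/444 = 0.022523
Under exogeneity and monotonicity, PN = (p₁ − p₀) / p₁.
PN = (0.050882 − 0.022523) / 0.050882 = 0.028359 / 0.050882 ≈ 0.5574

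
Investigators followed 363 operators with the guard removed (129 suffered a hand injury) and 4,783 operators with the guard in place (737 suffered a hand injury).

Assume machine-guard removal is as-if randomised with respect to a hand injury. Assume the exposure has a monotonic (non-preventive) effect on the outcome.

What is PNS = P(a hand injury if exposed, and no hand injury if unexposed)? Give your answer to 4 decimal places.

p₁ = P(outcome | exposed) = 129/363 = 0.35537
p₀ = P(outcome | unexposed) = 737/4783 = 0.15409
Under exogeneity and monotonicity, PNS = p₁ − p₀.
PNS = 0.35537 − 0.15409 = 0.20128

PNS ≈ 0.2013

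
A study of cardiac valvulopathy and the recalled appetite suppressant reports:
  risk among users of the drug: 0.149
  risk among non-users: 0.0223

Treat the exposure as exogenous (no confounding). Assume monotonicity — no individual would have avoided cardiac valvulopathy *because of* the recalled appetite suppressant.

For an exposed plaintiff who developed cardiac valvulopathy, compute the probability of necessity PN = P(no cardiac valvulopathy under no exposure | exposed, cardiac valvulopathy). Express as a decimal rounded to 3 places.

Let p₁ = 0.149, p₀ = 0.0223.
Under exogeneity and monotonicity, PN = (p₁ − p₀) / p₁.
PN = (0.149 − 0.0223) / 0.149 = 0.1267 / 0.149 ≈ 0.8503

PN ≈ 0.850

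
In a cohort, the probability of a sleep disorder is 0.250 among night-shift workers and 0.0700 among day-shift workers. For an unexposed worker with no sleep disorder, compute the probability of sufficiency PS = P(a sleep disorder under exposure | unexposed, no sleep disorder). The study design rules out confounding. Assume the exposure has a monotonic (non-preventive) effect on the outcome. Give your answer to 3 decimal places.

PS ≈ 0.194

Let p₁ = 0.25, p₀ = 0.07.
Under exogeneity and monotonicity, PS = (p₁ − p₀) / (1 − p₀).
PS = (0.25 − 0.07) / (1 − 0.07) = 0.18 / 0.93 ≈ 0.1935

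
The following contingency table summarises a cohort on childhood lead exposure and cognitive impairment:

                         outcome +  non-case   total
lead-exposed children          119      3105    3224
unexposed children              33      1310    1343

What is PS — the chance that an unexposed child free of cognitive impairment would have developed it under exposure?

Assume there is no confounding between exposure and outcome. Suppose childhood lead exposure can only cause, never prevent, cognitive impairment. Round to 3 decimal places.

PS ≈ 0.013

p₁ = P(outcome | exposed) = 119/3224 = 0.036911
p₀ = P(outcome | unexposed) = 33/1343 = 0.024572
Under exogeneity and monotonicity, PS = (p₁ − p₀) / (1 − p₀).
PS = (0.036911 − 0.024572) / (1 − 0.024572) = 0.012339 / 0.97543 ≈ 0.0126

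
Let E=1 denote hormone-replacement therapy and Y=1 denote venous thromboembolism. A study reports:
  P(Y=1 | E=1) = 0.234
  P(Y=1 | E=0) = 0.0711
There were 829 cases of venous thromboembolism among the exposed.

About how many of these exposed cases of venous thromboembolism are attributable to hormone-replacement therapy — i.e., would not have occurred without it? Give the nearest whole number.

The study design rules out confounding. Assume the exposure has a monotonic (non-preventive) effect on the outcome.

about 577 cases

Let p₁ = 0.234, p₀ = 0.0711.
PN = (p₁ − p₀)/p₁ = (0.234 − 0.0711) / 0.234 ≈ 0.69615.
Attributable cases ≈ PN × (exposed cases) = 0.69615 × 829 ≈ 577.11.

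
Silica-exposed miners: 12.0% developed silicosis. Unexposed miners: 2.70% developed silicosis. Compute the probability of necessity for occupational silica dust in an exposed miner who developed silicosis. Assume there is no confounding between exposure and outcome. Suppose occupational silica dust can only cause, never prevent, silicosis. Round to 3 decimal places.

PN ≈ 0.775

p₁ = 0.12, p₀ = 0.027.
Under exogeneity and monotonicity, PN = (p₁ − p₀) / p₁.
PN = (0.12 − 0.027) / 0.12 = 0.093 / 0.12 ≈ 0.7750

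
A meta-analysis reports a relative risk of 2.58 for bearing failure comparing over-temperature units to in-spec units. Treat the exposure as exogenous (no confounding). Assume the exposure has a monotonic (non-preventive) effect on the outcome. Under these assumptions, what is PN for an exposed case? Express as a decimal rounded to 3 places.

PN ≈ 0.612

Under exogeneity and monotonicity, PN = (RR − 1) / RR = 1 − 1/RR.
PN = (2.58 − 1) / 2.58 = 1.58 / 2.58 ≈ 0.6124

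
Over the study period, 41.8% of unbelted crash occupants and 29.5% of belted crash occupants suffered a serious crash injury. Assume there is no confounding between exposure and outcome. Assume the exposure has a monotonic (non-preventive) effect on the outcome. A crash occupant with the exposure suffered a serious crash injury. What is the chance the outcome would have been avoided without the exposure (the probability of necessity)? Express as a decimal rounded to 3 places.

p₁ = 0.418, p₀ = 0.295.
Under exogeneity and monotonicity, PN = (p₁ − p₀) / p₁.
PN = (0.418 − 0.295) / 0.418 = 0.123 / 0.418 ≈ 0.2943

PN ≈ 0.294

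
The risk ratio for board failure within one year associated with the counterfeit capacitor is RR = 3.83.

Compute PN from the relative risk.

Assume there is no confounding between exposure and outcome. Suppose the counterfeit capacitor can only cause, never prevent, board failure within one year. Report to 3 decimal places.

Under exogeneity and monotonicity, PN = (RR − 1) / RR = 1 − 1/RR.
PN = (3.83 − 1) / 3.83 = 2.83 / 3.83 ≈ 0.7389

PN ≈ 0.739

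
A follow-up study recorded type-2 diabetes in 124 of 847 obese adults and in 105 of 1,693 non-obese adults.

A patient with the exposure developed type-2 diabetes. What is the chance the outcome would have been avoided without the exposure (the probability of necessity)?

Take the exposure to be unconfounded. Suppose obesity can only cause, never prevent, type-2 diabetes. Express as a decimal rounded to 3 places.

PN ≈ 0.576

p₁ = P(outcome | exposed) = 124/847 = 0.1464
p₀ = P(outcome | unexposed) = 105/1693 = 0.06202
Under exogeneity and monotonicity, PN = (p₁ − p₀) / p₁.
PN = (0.1464 − 0.06202) / 0.1464 = 0.084379 / 0.1464 ≈ 0.5764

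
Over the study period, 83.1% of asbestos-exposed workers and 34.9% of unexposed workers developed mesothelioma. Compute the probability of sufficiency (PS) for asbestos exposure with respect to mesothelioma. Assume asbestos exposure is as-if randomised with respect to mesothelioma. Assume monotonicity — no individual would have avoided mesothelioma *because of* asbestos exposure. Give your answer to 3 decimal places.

p₁ = 0.831, p₀ = 0.349.
Under exogeneity and monotonicity, PS = (p₁ − p₀) / (1 − p₀).
PS = (0.831 − 0.349) / (1 − 0.349) = 0.482 / 0.651 ≈ 0.7404

PS ≈ 0.740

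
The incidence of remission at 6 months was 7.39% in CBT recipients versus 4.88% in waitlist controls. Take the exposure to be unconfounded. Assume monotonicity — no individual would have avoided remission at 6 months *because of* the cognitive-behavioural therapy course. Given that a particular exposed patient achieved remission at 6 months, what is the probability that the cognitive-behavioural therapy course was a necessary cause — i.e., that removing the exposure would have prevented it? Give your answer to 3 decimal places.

PN ≈ 0.340

p₁ = 0.0739, p₀ = 0.0488.
Under exogeneity and monotonicity, PN = (p₁ − p₀) / p₁.
PN = (0.0739 − 0.0488) / 0.0739 = 0.0251 / 0.0739 ≈ 0.3396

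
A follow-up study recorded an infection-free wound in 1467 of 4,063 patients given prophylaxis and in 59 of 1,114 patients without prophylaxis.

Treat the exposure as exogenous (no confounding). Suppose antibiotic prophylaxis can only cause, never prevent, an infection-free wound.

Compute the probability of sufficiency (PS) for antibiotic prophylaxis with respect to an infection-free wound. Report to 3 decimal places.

PS ≈ 0.325

p₁ = P(outcome | exposed) = 1467/4063 = 0.36106
p₀ = P(outcome | unexposed) = 59/1114 = 0.052962
Under exogeneity and monotonicity, PS = (p₁ − p₀) / (1 − p₀).
PS = (0.36106 − 0.052962) / (1 − 0.052962) = 0.3081 / 0.94704 ≈ 0.3253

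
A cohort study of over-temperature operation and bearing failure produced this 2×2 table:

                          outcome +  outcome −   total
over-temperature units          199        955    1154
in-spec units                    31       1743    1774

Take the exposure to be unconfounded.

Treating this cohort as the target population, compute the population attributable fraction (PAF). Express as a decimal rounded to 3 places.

PAF ≈ 0.778

p₁ = P(outcome | exposed) = 199/1154 = 0.17244
p₀ = P(outcome | unexposed) = 31/1774 = 0.017475
Exposure prevalence π = 1154/2928 = 0.39413; overall risk P(Y=1) = 0.078552.
Under exogeneity, PAF = [P(Y=1) − p₀]/P(Y=1).
PAF = (0.078552 − 0.017475) / 0.078552 ≈ 0.7775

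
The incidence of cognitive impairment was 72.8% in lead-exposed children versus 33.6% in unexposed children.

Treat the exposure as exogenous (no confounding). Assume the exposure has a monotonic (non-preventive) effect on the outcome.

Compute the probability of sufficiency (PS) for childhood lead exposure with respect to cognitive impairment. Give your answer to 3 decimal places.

p₁ = 0.728, p₀ = 0.336.
Under exogeneity and monotonicity, PS = (p₁ − p₀) / (1 − p₀).
PS = (0.728 − 0.336) / (1 − 0.336) = 0.392 / 0.664 ≈ 0.5904

PS ≈ 0.590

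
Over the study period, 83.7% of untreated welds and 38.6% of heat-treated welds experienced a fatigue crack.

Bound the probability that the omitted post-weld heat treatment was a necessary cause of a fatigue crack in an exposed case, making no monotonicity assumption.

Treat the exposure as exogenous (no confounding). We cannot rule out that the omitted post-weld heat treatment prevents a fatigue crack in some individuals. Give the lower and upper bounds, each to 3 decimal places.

p₁ = 0.837, p₀ = 0.386.
Under exogeneity alone the bounds on PN are max{0,(p₁−p₀)/p₁} ≤ PN ≤ min{1,(1−p₀)/p₁}.
  lower = (p₁ − p₀)/p₁ = 0.451 / 0.837 ≈ 0.5388
  upper = min{1, (1 − p₀)/p₁} = 0.614 / 0.837 ≈ 0.7336

0.539 ≤ PN ≤ 0.734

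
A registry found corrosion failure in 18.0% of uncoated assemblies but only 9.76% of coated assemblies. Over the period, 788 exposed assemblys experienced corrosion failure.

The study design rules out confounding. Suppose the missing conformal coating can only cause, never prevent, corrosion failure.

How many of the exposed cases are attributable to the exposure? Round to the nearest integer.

p₁ = 0.18, p₀ = 0.0976.
PN = (p₁ − p₀)/p₁ = (0.18 − 0.0976) / 0.18 ≈ 0.45778.
Attributable cases ≈ PN × (exposed cases) = 0.45778 × 788 ≈ 360.73.

about 361 cases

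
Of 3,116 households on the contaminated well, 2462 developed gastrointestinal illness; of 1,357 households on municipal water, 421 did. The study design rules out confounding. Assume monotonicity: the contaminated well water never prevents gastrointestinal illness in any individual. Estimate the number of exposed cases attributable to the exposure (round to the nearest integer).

p₁ = P(outcome | exposed) = 2462/3116 = 0.79012
p₀ = P(outcome | unexposed) = 421/1357 = 0.31024
PN = (p₁ − p₀)/p₁ = (0.79012 − 0.31024) / 0.79012 ≈ 0.60734.
Attributable cases ≈ PN × (exposed cases) = 0.60734 × 2462 ≈ 1495.28.

about 1495 cases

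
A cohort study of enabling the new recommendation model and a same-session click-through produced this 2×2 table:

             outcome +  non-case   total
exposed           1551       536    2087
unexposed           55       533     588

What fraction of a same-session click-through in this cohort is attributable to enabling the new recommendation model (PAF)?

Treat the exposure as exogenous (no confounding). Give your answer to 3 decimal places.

PAF ≈ 0.844

p₁ = P(outcome | exposed) = 1551/2087 = 0.74317
p₀ = P(outcome | unexposed) = 55/588 = 0.093537
Exposure prevalence π = 2087/2675 = 0.78019; overall risk P(Y=1) = 0.60037.
Under exogeneity, PAF = [P(Y=1) − p₀]/P(Y=1).
PAF = (0.60037 − 0.093537) / 0.60037 ≈ 0.8442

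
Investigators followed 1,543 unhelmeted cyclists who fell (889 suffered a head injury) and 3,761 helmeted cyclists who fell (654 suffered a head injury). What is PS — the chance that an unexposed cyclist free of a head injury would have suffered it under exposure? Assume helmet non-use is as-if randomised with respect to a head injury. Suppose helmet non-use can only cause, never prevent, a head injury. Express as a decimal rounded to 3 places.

p₁ = P(outcome | exposed) = 889/1543 = 0.57615
p₀ = P(outcome | unexposed) = 654/3761 = 0.17389
Under exogeneity and monotonicity, PS = (p₁ − p₀) / (1 − p₀).
PS = (0.57615 − 0.17389) / (1 − 0.17389) = 0.40226 / 0.82611 ≈ 0.4869

PS ≈ 0.487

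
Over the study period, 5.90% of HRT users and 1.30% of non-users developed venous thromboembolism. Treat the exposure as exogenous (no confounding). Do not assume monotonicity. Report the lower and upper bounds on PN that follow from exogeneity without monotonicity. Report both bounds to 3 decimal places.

0.780 ≤ PN ≤ 1.000

p₁ = 0.059, p₀ = 0.013.
Under exogeneity alone the bounds on PN are max{0,(p₁−p₀)/p₁} ≤ PN ≤ min{1,(1−p₀)/p₁}.
  lower = (p₁ − p₀)/p₁ = 0.046 / 0.059 ≈ 0.7797
  upper = min{1, (1 − p₀)/p₁} = 0.987 / 0.059 ≈ 16.7288 → capped at 1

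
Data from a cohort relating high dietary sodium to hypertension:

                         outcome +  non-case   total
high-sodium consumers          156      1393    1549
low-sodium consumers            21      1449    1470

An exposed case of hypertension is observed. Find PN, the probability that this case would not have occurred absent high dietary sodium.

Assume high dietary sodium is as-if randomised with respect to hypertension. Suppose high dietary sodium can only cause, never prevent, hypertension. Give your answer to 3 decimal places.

p₁ = P(outcome | exposed) = 156/1549 = 0.10071
p₀ = P(outcome | unexposed) = 21/1470 = 0.014286
Under exogeneity and monotonicity, PN = (p₁ − p₀) / p₁.
PN = (0.10071 − 0.014286) / 0.10071 = 0.086424 / 0.10071 ≈ 0.8582

PN ≈ 0.858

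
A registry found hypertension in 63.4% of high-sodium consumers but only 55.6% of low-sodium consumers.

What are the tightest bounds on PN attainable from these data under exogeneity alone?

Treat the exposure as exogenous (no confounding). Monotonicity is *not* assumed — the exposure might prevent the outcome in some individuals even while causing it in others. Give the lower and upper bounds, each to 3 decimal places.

p₁ = 0.634, p₀ = 0.556.
Under exogeneity alone the bounds on PN are max{0,(p₁−p₀)/p₁} ≤ PN ≤ min{1,(1−p₀)/p₁}.
  lower = (p₁ − p₀)/p₁ = 0.078 / 0.634 ≈ 0.1230
  upper = min{1, (1 − p₀)/p₁} = 0.444 / 0.634 ≈ 0.7003

0.123 ≤ PN ≤ 0.700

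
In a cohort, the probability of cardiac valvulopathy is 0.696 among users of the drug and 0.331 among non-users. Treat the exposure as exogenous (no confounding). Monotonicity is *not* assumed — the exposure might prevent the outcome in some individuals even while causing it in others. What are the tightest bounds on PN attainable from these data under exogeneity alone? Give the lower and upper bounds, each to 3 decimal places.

Let p₁ = 0.696, p₀ = 0.331.
Under exogeneity alone the bounds on PN are max{0,(p₁−p₀)/p₁} ≤ PN ≤ min{1,(1−p₀)/p₁}.
  lower = (p₁ − p₀)/p₁ = 0.365 / 0.696 ≈ 0.5244
  upper = min{1, (1 − p₀)/p₁} = 0.669 / 0.696 ≈ 0.9612

0.524 ≤ PN ≤ 0.961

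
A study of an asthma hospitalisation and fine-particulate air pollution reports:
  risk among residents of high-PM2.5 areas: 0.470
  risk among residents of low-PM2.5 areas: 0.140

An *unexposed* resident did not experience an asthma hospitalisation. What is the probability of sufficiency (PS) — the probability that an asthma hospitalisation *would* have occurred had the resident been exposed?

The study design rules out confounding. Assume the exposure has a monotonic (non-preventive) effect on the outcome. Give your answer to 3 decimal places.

Let p₁ = 0.47, p₀ = 0.14.
Under exogeneity and monotonicity, PS = (p₁ − p₀) / (1 − p₀).
PS = (0.47 − 0.14) / (1 − 0.14) = 0.33 / 0.86 ≈ 0.3837

PS ≈ 0.384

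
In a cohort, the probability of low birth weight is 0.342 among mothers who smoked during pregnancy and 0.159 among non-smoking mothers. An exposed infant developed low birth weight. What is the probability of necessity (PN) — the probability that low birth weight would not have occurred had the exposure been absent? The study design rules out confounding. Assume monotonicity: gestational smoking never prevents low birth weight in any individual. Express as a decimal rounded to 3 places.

PN ≈ 0.535

Let p₁ = 0.342, p₀ = 0.159.
Under exogeneity and monotonicity, PN = (p₁ − p₀) / p₁.
PN = (0.342 − 0.159) / 0.342 = 0.183 / 0.342 ≈ 0.5351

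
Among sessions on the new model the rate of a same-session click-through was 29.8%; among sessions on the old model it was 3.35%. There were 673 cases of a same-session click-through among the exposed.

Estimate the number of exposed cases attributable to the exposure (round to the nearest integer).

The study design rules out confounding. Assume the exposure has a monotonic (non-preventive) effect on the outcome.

p₁ = 0.298, p₀ = 0.0335.
PN = (p₁ − p₀)/p₁ = (0.298 − 0.0335) / 0.298 ≈ 0.88758.
Attributable cases ≈ PN × (exposed cases) = 0.88758 × 673 ≈ 597.34.

about 597 cases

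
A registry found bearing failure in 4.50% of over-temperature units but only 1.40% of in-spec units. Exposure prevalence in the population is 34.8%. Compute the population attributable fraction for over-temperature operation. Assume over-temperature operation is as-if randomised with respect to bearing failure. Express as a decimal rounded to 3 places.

p₁ = 0.045, p₀ = 0.014.
Overall risk P(Y=1) = π·p₁ + (1−π)·p₀ = 0.348×0.045 + 0.652×0.014 = 0.024788.
Under exogeneity, PAF = [P(Y=1) − p₀] / P(Y=1).
PAF = (0.024788 − 0.014) / 0.024788 ≈ 0.4352

PAF ≈ 0.435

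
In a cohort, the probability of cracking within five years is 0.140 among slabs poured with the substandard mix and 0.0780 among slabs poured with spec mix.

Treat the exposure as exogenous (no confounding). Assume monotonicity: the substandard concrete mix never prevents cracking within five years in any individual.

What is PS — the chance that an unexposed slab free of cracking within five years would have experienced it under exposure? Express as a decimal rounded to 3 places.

Let p₁ = 0.14, p₀ = 0.078.
Under exogeneity and monotonicity, PS = (p₁ − p₀) / (1 − p₀).
PS = (0.14 − 0.078) / (1 − 0.078) = 0.062 / 0.922 ≈ 0.0672

PS ≈ 0.067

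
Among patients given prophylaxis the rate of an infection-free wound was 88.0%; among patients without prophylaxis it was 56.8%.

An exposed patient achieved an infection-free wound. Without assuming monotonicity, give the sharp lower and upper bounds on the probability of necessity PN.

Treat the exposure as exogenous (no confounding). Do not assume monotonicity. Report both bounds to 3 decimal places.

p₁ = 0.88, p₀ = 0.568.
Under exogeneity alone the bounds on PN are max{0,(p₁−p₀)/p₁} ≤ PN ≤ min{1,(1−p₀)/p₁}.
  lower = (p₁ − p₀)/p₁ = 0.312 / 0.88 ≈ 0.3545
  upper = min{1, (1 − p₀)/p₁} = 0.432 / 0.88 ≈ 0.4909

0.355 ≤ PN ≤ 0.491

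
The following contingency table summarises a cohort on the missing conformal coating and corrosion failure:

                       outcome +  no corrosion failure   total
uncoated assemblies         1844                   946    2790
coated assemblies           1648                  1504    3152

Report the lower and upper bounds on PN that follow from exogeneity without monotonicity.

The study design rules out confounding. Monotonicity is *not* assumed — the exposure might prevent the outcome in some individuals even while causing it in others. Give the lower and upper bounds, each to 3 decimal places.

0.209 ≤ PN ≤ 0.722

p₁ = P(outcome | exposed) = 1844/2790 = 0.66093
p₀ = P(outcome | unexposed) = 1648/3152 = 0.52284
Under exogeneity alone the bounds on PN are max{0,(p₁−p₀)/p₁} ≤ PN ≤ min{1,(1−p₀)/p₁}.
  lower = (p₁ − p₀)/p₁ = 0.13809 / 0.66093 ≈ 0.2089
  upper = min{1, (1 − p₀)/p₁} = 0.47716 / 0.66093 ≈ 0.7219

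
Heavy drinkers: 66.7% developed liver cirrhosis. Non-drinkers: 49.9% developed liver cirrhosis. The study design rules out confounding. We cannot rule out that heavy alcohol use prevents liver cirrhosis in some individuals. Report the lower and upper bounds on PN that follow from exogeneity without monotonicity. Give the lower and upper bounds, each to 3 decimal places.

0.252 ≤ PN ≤ 0.751

p₁ = 0.667, p₀ = 0.499.
Under exogeneity alone the bounds on PN are max{0,(p₁−p₀)/p₁} ≤ PN ≤ min{1,(1−p₀)/p₁}.
  lower = (p₁ − p₀)/p₁ = 0.168 / 0.667 ≈ 0.2519
  upper = min{1, (1 − p₀)/p₁} = 0.501 / 0.667 ≈ 0.7511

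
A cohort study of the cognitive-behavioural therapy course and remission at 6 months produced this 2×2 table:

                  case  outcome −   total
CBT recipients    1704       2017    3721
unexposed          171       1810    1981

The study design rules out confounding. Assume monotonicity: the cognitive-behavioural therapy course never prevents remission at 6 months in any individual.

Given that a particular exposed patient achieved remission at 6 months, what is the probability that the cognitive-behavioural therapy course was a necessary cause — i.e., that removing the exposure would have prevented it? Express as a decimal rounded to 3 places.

PN ≈ 0.812

p₁ = P(outcome | exposed) = 1704/3721 = 0.45794
p₀ = P(outcome | unexposed) = 171/1981 = 0.08632
Under exogeneity and monotonicity, PN = (p₁ − p₀) / p₁.
PN = (0.45794 − 0.08632) / 0.45794 = 0.37162 / 0.45794 ≈ 0.8115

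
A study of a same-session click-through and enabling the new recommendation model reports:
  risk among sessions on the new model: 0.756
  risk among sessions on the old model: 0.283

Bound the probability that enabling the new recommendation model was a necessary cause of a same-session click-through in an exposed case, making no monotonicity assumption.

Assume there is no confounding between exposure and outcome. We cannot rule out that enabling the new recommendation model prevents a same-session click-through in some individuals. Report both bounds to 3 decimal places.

Let p₁ = 0.756, p₀ = 0.283.
Under exogeneity alone the bounds on PN are max{0,(p₁−p₀)/p₁} ≤ PN ≤ min{1,(1−p₀)/p₁}.
  lower = (p₁ − p₀)/p₁ = 0.473 / 0.756 ≈ 0.6257
  upper = min{1, (1 − p₀)/p₁} = 0.717 / 0.756 ≈ 0.9484

0.626 ≤ PN ≤ 0.948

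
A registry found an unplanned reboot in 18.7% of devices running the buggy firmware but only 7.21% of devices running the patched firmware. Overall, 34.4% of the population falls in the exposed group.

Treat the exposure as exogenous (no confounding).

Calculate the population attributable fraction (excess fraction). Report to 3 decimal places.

p₁ = 0.187, p₀ = 0.0721.
Overall risk P(Y=1) = π·p₁ + (1−π)·p₀ = 0.344×0.187 + 0.656×0.0721 = 0.11163.
Under exogeneity, PAF = [P(Y=1) − p₀] / P(Y=1).
PAF = (0.11163 − 0.0721) / 0.11163 ≈ 0.3541

PAF ≈ 0.354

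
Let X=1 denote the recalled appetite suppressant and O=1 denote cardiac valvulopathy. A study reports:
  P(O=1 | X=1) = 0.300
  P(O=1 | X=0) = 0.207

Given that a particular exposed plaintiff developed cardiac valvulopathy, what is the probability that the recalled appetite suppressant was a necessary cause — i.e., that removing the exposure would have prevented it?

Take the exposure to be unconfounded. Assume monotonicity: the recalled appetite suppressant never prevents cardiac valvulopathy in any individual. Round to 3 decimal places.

Let p₁ = 0.3, p₀ = 0.207.
Under exogeneity and monotonicity, PN = (p₁ − p₀) / p₁.
PN = (0.3 − 0.207) / 0.3 = 0.093 / 0.3 ≈ 0.3100

PN ≈ 0.310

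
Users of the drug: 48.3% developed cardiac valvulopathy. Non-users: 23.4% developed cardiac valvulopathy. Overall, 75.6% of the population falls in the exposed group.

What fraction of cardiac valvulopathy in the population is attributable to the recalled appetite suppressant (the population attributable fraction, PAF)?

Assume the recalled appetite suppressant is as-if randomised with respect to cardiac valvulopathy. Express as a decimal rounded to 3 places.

p₁ = 0.483, p₀ = 0.234.
Overall risk P(Y=1) = π·p₁ + (1−π)·p₀ = 0.756×0.483 + 0.244×0.234 = 0.42224.
Under exogeneity, PAF = [P(Y=1) − p₀] / P(Y=1).
PAF = (0.42224 − 0.234) / 0.42224 ≈ 0.4458

PAF ≈ 0.446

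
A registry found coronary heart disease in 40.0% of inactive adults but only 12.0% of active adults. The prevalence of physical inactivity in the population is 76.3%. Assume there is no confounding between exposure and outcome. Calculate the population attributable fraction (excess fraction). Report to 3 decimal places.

p₁ = 0.4, p₀ = 0.12.
Overall risk P(Y=1) = π·p₁ + (1−π)·p₀ = 0.763×0.4 + 0.237×0.12 = 0.33364.
Under exogeneity, PAF = [P(Y=1) − p₀] / P(Y=1).
PAF = (0.33364 − 0.12) / 0.33364 ≈ 0.6403

PAF ≈ 0.640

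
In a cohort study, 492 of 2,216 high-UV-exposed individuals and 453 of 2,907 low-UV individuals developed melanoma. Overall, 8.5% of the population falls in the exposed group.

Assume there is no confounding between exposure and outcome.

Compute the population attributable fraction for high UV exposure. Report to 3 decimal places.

PAF ≈ 0.035

p₁ = P(outcome | exposed) = 492/2216 = 0.22202
p₀ = P(outcome | unexposed) = 453/2907 = 0.15583
Overall risk P(Y=1) = π·p₁ + (1−π)·p₀ = 0.085×0.22202 + 0.915×0.15583 = 0.16146.
Under exogeneity, PAF = [P(Y=1) − p₀] / P(Y=1).
PAF = (0.16146 − 0.15583) / 0.16146 ≈ 0.0348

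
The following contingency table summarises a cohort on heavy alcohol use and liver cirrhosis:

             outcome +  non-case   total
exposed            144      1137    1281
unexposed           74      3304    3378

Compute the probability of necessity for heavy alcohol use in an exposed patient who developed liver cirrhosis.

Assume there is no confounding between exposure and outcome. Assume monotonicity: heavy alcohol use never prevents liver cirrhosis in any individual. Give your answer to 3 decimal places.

PN ≈ 0.805

p₁ = P(outcome | exposed) = 144/1281 = 0.11241
p₀ = P(outcome | unexposed) = 74/3378 = 0.021906
Under exogeneity and monotonicity, PN = (p₁ − p₀)/p₁.
PN = (0.11241 − 0.021906) / 0.11241 ≈ 0.8051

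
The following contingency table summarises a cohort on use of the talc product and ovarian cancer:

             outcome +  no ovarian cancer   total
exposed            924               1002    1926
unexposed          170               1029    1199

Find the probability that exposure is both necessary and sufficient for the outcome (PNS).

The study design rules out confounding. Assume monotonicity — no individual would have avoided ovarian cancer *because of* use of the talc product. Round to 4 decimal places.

p₁ = P(outcome | exposed) = 924/1926 = 0.47975
p₀ = P(outcome | unexposed) = 170/1199 = 0.14178
Under exogeneity and monotonicity, PNS = p₁ − p₀.
PNS = 0.47975 − 0.14178 = 0.33797

PNS ≈ 0.3380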